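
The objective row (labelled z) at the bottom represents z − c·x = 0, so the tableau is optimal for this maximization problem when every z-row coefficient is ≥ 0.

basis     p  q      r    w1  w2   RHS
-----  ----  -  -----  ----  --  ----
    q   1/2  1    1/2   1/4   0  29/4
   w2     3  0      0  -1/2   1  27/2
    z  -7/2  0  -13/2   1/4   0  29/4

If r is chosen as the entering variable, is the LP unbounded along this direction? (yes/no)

Column r has positive entries in row(s) 1, so the ratio test bounds it — not unbounded.

no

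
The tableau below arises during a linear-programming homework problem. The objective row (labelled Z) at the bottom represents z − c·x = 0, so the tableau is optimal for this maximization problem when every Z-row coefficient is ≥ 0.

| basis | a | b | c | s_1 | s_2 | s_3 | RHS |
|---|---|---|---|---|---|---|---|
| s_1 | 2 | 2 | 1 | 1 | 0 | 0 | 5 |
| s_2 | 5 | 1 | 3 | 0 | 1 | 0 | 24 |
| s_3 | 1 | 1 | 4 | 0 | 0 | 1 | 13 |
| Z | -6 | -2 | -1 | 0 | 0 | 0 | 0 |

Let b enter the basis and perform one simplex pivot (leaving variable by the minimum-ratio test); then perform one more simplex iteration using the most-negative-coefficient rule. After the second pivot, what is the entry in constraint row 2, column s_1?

Ratio test on column b — row 1: 5/2 = 5/2; row 2: 24/1 = 24; row 3: 13/1 = 13. Minimum is 5/2 at row 1 (s_1 leaves); pivot element 2.
Divide row 1 by 2; eliminate column b from the other rows.
Second iteration: most negative Z-row entry is -4 in column a, so a enters.
Ratio test on column a — row 1: (5/2)/1 = 5/2; row 2: (43/2)/4 = 43/8; row 3: entry 0 ≤ 0. Minimum is 5/2 at row 1 (b leaves); pivot element 1.
Divide row 1 by 1; eliminate column a from the other rows.
After both pivots, the entry at constraint row 2, column s_1 is -5/2.

-5/2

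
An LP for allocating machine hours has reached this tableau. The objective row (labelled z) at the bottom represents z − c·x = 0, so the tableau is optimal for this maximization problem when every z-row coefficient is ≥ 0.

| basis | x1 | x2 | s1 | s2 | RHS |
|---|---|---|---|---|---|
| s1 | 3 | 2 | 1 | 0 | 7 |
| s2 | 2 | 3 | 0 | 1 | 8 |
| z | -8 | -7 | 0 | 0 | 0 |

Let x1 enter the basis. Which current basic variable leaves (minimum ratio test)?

Column x1 entries and ratios — s1: 7/3 = 7/3; s2: 8/2 = 4.
Smallest ratio is 7/3 in the row of s1, so s1 leaves.

s1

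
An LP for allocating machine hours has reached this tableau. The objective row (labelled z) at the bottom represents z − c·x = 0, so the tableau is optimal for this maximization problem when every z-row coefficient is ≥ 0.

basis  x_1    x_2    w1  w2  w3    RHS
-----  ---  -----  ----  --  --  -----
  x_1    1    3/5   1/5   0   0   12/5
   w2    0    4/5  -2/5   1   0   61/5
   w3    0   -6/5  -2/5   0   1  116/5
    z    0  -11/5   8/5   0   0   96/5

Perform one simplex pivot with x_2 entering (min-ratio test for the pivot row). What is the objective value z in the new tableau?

28

Ratio test on column x_2 — row 1: (12/5)/(3/5) = 4; row 2: (61/5)/(4/5) = 61/4; row 3: entry -6/5 ≤ 0. Minimum is 4 at row 1 (x_1 leaves); pivot element 3/5.
Pivot on row 1; the z-row RHS becomes 96/5 − (-11/5)·4 = 28.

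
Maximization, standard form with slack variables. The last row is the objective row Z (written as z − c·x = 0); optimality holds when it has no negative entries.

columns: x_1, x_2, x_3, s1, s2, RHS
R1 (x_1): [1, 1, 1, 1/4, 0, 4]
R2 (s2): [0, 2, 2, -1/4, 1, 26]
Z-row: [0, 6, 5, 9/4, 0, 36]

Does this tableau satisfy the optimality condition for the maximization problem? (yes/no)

Every Z-row coefficient is ≥ 0, so the tableau is optimal.

yes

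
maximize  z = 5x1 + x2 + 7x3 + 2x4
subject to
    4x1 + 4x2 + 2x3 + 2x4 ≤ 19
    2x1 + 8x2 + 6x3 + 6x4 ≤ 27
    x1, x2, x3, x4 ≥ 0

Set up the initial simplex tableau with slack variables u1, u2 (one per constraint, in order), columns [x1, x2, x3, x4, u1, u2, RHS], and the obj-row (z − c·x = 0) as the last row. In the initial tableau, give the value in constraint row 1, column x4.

2

Constraint 1 has coefficient 2 on x4.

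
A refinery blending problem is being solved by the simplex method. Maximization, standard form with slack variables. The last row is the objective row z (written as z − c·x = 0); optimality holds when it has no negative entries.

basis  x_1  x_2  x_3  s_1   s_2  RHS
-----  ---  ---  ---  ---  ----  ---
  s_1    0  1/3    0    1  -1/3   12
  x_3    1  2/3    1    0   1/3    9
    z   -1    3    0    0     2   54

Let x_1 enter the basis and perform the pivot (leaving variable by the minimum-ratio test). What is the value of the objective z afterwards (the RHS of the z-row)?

Ratio test on column x_1 — row 1: entry 0 ≤ 0; row 2: 9/1 = 9. Minimum is 9 at row 2 (x_3 leaves); pivot element 1.
Pivot on row 2; the z-row RHS becomes 54 − (-1)·9 = 63.

63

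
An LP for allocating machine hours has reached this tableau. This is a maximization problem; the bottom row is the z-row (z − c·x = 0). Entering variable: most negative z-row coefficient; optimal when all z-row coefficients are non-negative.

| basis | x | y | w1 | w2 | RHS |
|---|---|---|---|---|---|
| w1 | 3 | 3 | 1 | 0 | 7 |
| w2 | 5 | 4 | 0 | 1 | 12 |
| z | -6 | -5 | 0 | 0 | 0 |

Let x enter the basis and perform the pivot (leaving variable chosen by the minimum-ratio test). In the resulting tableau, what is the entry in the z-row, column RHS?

14

Ratio test on column x — row 1: 7/3 = 7/3; row 2: 12/5 = 12/5. Minimum is 7/3 at row 1 (w1 leaves); pivot element 3.
Divide row 1 by 3; eliminate column x from the other rows.
z-row update in column RHS: 0 − (-6)·(7/3) = 14.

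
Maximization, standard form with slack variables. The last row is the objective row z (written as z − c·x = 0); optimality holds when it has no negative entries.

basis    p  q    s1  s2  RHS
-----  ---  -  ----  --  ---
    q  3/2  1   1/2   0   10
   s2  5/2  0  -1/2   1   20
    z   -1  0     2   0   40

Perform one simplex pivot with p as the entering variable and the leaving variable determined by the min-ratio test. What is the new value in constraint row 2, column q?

-5/3

Ratio test on column p — row 1: 10/(3/2) = 20/3; row 2: 20/(5/2) = 8. Minimum is 20/3 at row 1 (q leaves); pivot element 3/2.
Divide row 1 by 3/2; eliminate column p from the other rows.
Row 2 update in column q: 0 − (5/2)·(2/3) = -5/3.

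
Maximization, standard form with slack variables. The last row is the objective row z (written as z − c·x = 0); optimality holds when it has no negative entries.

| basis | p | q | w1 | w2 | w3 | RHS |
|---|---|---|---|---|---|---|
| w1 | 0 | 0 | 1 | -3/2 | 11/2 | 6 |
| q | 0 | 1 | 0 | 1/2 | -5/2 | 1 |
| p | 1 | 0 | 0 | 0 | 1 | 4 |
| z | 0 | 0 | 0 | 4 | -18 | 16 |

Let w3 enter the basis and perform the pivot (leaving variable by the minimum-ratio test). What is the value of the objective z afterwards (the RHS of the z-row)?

392/11

Ratio test on column w3 — row 1: 6/(11/2) = 12/11; row 2: entry -5/2 ≤ 0; row 3: 4/1 = 4. Minimum is 12/11 at row 1 (w1 leaves); pivot element 11/2.
Pivot on row 1; the z-row RHS becomes 16 − (-18)·(12/11) = 392/11.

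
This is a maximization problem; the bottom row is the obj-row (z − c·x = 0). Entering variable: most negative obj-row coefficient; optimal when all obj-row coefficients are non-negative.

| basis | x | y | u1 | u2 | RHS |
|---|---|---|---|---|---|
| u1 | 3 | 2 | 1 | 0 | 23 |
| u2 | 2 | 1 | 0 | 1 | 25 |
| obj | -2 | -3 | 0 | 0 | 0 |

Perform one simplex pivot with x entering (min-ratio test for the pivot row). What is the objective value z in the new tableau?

Ratio test on column x — row 1: 23/3 = 23/3; row 2: 25/2 = 25/2. Minimum is 23/3 at row 1 (u1 leaves); pivot element 3.
Pivot on row 1; the obj-row RHS becomes 0 − (-2)·(23/3) = 46/3.

46/3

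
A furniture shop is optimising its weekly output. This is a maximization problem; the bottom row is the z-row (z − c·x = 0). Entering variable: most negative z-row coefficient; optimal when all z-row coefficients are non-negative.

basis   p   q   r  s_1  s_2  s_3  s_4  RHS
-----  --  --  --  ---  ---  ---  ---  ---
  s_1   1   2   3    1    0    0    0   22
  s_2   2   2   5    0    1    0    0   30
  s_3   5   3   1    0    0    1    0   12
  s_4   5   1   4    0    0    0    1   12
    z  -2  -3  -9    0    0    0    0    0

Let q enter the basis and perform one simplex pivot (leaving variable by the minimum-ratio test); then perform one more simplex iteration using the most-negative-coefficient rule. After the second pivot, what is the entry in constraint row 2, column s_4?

Ratio test on column q — row 1: 22/2 = 11; row 2: 30/2 = 15; row 3: 12/3 = 4; row 4: 12/1 = 12. Minimum is 4 at row 3 (s_3 leaves); pivot element 3.
Divide row 3 by 3; eliminate column q from the other rows.
Second iteration: most negative z-row entry is -8 in column r, so r enters.
Ratio test on column r — row 1: 14/(7/3) = 6; row 2: 22/(13/3) = 66/13; row 3: 4/(1/3) = 12; row 4: 8/(11/3) = 24/11. Minimum is 24/11 at row 4 (s_4 leaves); pivot element 11/3.
Divide row 4 by 11/3; eliminate column r from the other rows.
After both pivots, the entry at constraint row 2, column s_4 is -13/11.

-13/11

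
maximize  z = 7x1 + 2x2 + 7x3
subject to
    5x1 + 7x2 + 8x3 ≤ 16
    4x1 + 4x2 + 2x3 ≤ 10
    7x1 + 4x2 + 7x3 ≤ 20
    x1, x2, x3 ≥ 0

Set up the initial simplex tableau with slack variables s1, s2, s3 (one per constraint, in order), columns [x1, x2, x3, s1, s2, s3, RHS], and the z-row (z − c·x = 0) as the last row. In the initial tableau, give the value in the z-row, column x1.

-7

The z-row carries the negated objective coefficients: the x1 entry is -7.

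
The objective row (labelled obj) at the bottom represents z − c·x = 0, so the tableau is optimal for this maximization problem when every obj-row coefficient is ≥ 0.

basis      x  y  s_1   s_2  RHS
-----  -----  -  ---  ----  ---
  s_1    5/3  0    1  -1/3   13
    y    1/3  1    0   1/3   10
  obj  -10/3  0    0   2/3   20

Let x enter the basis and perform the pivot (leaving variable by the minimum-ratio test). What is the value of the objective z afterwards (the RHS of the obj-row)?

Ratio test on column x — row 1: 13/(5/3) = 39/5; row 2: 10/(1/3) = 30. Minimum is 39/5 at row 1 (s_1 leaves); pivot element 5/3.
Pivot on row 1; the obj-row RHS becomes 20 − (-10/3)·(39/5) = 46.

46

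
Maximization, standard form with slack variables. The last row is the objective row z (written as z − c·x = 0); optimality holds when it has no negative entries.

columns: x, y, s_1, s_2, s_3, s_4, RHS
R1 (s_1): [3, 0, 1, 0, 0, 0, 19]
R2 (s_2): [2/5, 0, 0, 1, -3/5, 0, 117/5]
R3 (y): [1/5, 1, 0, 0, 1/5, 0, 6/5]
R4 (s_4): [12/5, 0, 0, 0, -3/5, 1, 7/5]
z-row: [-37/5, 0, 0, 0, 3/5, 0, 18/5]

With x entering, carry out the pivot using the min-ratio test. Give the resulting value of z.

95/12

Ratio test on column x — row 1: 19/3 = 19/3; row 2: (117/5)/(2/5) = 117/2; row 3: (6/5)/(1/5) = 6; row 4: (7/5)/(12/5) = 7/12. Minimum is 7/12 at row 4 (s_4 leaves); pivot element 12/5.
Pivot on row 4; the z-row RHS becomes 18/5 − (-37/5)·(7/12) = 95/12.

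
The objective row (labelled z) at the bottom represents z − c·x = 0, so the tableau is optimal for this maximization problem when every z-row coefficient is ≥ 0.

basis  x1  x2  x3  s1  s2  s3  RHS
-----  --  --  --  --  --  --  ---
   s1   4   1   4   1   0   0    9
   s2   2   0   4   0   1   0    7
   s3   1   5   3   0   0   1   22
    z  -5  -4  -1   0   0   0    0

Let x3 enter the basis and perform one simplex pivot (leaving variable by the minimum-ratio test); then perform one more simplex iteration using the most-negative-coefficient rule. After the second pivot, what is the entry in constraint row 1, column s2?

-1/2

Ratio test on column x3 — row 1: 9/4 = 9/4; row 2: 7/4 = 7/4; row 3: 22/3 = 22/3. Minimum is 7/4 at row 2 (s2 leaves); pivot element 4.
Divide row 2 by 4; eliminate column x3 from the other rows.
Second iteration: most negative z-row entry is -9/2 in column x1, so x1 enters.
Ratio test on column x1 — row 1: 2/2 = 1; row 2: (7/4)/(1/2) = 7/2; row 3: entry -1/2 ≤ 0. Minimum is 1 at row 1 (s1 leaves); pivot element 2.
Divide row 1 by 2; eliminate column x1 from the other rows.
After both pivots, the entry at constraint row 1, column s2 is -1/2.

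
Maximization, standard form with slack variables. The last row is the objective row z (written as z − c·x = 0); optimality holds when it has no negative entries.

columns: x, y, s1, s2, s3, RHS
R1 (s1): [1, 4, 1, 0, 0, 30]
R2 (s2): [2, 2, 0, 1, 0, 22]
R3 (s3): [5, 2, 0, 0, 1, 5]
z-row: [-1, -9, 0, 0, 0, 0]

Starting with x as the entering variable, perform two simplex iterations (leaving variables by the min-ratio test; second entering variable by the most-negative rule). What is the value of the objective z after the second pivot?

45/2

Ratio test on column x — row 1: 30/1 = 30; row 2: 22/2 = 11; row 3: 5/5 = 1. Minimum is 1 at row 3 (s3 leaves); pivot element 5.
Pivot on row 3; the z-row RHS becomes 0 − (-1)·1 = 1.
Next entering variable (most negative z-row entry -43/5): y.
Ratio test on column y — row 1: 29/(18/5) = 145/18; row 2: 20/(6/5) = 50/3; row 3: 1/(2/5) = 5/2. Minimum is 5/2 at row 3 (x leaves); pivot element 2/5.
After the second pivot the z-row RHS is 1 − (-43/5)·(5/2) = 45/2.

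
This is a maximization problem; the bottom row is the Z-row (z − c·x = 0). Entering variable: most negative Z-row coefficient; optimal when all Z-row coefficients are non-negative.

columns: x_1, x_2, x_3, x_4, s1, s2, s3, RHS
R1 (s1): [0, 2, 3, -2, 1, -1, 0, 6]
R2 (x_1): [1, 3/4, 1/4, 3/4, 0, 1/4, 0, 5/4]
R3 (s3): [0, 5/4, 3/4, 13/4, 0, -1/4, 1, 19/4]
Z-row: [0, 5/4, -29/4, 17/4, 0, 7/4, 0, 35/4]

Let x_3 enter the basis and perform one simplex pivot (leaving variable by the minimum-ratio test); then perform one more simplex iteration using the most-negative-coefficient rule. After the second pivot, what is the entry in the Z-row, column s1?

9/4

Ratio test on column x_3 — row 1: 6/3 = 2; row 2: (5/4)/(1/4) = 5; row 3: (19/4)/(3/4) = 19/3. Minimum is 2 at row 1 (s1 leaves); pivot element 3.
Divide row 1 by 3; eliminate column x_3 from the other rows.
Second iteration: most negative Z-row entry is -2/3 in column s2, so s2 enters.
Ratio test on column s2 — row 1: entry -1/3 ≤ 0; row 2: (3/4)/(1/3) = 9/4; row 3: entry 0 ≤ 0. Minimum is 9/4 at row 2 (x_1 leaves); pivot element 1/3.
Divide row 2 by 1/3; eliminate column s2 from the other rows.
After both pivots, the entry at the Z-row, column s1 is 9/4.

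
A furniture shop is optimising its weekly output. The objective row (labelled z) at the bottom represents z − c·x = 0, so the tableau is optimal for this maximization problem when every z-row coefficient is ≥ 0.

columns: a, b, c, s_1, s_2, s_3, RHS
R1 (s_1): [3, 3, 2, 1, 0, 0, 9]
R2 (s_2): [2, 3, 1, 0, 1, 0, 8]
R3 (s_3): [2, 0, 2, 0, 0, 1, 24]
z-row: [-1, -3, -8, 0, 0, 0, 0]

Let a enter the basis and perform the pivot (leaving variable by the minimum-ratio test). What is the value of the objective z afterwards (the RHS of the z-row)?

Ratio test on column a — row 1: 9/3 = 3; row 2: 8/2 = 4; row 3: 24/2 = 12. Minimum is 3 at row 1 (s_1 leaves); pivot element 3.
Pivot on row 1; the z-row RHS becomes 0 − (-1)·3 = 3.

3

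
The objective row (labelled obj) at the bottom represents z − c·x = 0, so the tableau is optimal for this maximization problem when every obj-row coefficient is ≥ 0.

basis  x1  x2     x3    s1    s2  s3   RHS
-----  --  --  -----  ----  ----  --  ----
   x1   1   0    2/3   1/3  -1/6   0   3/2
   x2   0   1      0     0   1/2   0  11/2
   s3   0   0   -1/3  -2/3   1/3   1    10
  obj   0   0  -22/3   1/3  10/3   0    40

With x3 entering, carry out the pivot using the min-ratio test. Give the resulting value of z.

Ratio test on column x3 — row 1: (3/2)/(2/3) = 9/4; row 2: entry 0 ≤ 0; row 3: entry -1/3 ≤ 0. Minimum is 9/4 at row 1 (x1 leaves); pivot element 2/3.
Pivot on row 1; the obj-row RHS becomes 40 − (-22/3)·(9/4) = 113/2.

113/2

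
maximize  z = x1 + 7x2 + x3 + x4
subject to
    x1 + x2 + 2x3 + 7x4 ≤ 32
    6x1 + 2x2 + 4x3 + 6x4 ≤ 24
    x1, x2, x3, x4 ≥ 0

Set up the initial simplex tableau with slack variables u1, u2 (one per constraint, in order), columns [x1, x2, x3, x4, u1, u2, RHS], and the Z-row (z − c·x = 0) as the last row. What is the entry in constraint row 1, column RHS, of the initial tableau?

32

The RHS of constraint 1 is b_1 = 32.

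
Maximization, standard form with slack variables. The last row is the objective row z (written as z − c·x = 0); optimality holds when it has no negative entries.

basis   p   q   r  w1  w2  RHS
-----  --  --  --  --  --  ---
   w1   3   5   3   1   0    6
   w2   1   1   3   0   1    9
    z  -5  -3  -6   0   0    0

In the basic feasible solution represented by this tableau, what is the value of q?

0

q is not in the basis, so in the current basic feasible solution q = 0.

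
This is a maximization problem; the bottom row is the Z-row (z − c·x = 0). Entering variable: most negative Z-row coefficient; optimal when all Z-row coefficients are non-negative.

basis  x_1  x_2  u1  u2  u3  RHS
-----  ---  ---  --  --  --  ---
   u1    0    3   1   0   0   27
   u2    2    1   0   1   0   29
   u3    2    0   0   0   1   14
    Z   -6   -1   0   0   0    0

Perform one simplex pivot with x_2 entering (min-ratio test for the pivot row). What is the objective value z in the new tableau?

Ratio test on column x_2 — row 1: 27/3 = 9; row 2: 29/1 = 29; row 3: entry 0 ≤ 0. Minimum is 9 at row 1 (u1 leaves); pivot element 3.
Pivot on row 1; the Z-row RHS becomes 0 − (-1)·9 = 9.

9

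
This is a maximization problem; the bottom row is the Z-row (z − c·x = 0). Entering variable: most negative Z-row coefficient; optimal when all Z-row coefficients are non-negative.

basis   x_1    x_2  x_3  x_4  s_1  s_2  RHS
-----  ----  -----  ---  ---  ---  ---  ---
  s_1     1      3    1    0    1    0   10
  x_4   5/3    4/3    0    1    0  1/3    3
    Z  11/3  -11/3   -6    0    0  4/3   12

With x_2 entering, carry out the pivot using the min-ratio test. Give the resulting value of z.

Ratio test on column x_2 — row 1: 10/3 = 10/3; row 2: 3/(4/3) = 9/4. Minimum is 9/4 at row 2 (x_4 leaves); pivot element 4/3.
Pivot on row 2; the Z-row RHS becomes 12 − (-11/3)·(9/4) = 81/4.

81/4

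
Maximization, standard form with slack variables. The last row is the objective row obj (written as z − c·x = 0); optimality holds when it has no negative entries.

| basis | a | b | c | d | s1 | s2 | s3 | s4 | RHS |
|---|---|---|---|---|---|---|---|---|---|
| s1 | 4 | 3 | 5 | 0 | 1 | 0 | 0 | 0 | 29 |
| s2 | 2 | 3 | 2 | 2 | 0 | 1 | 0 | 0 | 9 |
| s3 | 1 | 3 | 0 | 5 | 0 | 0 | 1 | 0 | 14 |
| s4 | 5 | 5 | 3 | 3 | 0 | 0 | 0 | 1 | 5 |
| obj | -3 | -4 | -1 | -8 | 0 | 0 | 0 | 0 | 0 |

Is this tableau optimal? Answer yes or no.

The obj-row has a negative entry -8 in column d, so it is not optimal.

no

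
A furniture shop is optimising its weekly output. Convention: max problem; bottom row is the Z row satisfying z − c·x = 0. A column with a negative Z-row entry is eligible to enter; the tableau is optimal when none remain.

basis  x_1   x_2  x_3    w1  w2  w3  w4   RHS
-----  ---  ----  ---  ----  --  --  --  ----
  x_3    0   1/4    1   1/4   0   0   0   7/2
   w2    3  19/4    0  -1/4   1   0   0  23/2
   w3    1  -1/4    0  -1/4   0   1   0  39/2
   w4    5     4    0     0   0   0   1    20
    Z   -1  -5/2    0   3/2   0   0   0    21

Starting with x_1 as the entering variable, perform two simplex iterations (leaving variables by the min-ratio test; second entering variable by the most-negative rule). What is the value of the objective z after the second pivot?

514/19

Ratio test on column x_1 — row 1: entry 0 ≤ 0; row 2: (23/2)/3 = 23/6; row 3: (39/2)/1 = 39/2; row 4: 20/5 = 4. Minimum is 23/6 at row 2 (w2 leaves); pivot element 3.
Pivot on row 2; the Z-row RHS becomes 21 − (-1)·(23/6) = 149/6.
Next entering variable (most negative Z-row entry -11/12): x_2.
Ratio test on column x_2 — row 1: (7/2)/(1/4) = 14; row 2: (23/6)/(19/12) = 46/19; row 3: entry -11/6 ≤ 0; row 4: entry -47/12 ≤ 0. Minimum is 46/19 at row 2 (x_1 leaves); pivot element 19/12.
After the second pivot the Z-row RHS is 149/6 − (-11/12)·(46/19) = 514/19.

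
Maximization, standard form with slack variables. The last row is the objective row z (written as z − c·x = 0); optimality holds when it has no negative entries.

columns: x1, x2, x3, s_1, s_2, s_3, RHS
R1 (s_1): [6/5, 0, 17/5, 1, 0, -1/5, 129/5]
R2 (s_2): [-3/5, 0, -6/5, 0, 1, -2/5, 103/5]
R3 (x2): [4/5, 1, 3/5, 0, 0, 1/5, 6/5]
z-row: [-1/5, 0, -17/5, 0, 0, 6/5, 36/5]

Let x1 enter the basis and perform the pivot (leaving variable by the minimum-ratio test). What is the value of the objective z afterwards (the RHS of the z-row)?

15/2

Ratio test on column x1 — row 1: (129/5)/(6/5) = 43/2; row 2: entry -3/5 ≤ 0; row 3: (6/5)/(4/5) = 3/2. Minimum is 3/2 at row 3 (x2 leaves); pivot element 4/5.
Pivot on row 3; the z-row RHS becomes 36/5 − (-1/5)·(3/2) = 15/2.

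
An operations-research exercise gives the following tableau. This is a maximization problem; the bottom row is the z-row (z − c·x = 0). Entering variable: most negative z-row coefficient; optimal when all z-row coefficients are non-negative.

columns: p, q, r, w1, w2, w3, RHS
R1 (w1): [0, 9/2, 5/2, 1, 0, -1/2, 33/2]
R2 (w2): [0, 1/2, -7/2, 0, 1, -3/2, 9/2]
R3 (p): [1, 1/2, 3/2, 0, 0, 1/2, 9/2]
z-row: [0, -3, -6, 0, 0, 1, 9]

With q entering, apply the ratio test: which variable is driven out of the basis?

w1

Column q entries and ratios — w1: (33/2)/(9/2) = 11/3; w2: (9/2)/(1/2) = 9; p: (9/2)/(1/2) = 9.
Smallest ratio is 11/3 in the row of w1, so w1 leaves.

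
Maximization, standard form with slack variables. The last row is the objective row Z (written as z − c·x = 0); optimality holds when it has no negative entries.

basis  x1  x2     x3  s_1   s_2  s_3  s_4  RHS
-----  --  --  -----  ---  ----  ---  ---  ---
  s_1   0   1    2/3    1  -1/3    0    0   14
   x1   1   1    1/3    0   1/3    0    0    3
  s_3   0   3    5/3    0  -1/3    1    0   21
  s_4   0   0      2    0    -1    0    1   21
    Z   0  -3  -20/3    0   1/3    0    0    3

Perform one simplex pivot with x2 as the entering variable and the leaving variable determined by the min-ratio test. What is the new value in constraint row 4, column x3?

2

Ratio test on column x2 — row 1: 14/1 = 14; row 2: 3/1 = 3; row 3: 21/3 = 7; row 4: entry 0 ≤ 0. Minimum is 3 at row 2 (x1 leaves); pivot element 1.
Divide row 2 by 1; eliminate column x2 from the other rows.
Row 4 update in column x3: 2 − 0·(1/3) = 2.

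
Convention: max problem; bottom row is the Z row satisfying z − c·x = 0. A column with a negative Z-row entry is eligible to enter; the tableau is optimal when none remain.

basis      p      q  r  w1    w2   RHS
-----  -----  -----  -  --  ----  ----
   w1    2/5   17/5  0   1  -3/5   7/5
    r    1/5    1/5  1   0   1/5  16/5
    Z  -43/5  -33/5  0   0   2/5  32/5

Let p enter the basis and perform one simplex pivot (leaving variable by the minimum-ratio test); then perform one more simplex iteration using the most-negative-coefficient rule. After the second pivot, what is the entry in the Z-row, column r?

25

Ratio test on column p — row 1: (7/5)/(2/5) = 7/2; row 2: (16/5)/(1/5) = 16. Minimum is 7/2 at row 1 (w1 leaves); pivot element 2/5.
Divide row 1 by 2/5; eliminate column p from the other rows.
Second iteration: most negative Z-row entry is -25/2 in column w2, so w2 enters.
Ratio test on column w2 — row 1: entry -3/2 ≤ 0; row 2: (5/2)/(1/2) = 5. Minimum is 5 at row 2 (r leaves); pivot element 1/2.
Divide row 2 by 1/2; eliminate column w2 from the other rows.
After both pivots, the entry at the Z-row, column r is 25.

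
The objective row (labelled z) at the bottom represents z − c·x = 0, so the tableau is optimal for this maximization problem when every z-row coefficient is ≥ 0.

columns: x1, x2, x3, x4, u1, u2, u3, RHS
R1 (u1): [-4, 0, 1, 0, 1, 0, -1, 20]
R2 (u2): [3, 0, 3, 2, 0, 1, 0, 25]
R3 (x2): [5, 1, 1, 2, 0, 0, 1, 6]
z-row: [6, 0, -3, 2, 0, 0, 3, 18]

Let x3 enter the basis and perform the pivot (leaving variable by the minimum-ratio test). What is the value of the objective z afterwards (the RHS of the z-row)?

36

Ratio test on column x3 — row 1: 20/1 = 20; row 2: 25/3 = 25/3; row 3: 6/1 = 6. Minimum is 6 at row 3 (x2 leaves); pivot element 1.
Pivot on row 3; the z-row RHS becomes 18 − (-3)·6 = 36.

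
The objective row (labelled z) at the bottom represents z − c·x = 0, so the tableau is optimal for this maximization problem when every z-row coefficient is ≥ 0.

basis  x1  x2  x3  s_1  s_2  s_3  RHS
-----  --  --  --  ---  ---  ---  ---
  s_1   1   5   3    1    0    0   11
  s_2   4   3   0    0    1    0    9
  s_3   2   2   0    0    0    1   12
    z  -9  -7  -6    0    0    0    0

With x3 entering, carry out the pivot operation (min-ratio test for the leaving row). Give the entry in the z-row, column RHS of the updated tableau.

Ratio test on column x3 — row 1: 11/3 = 11/3; row 2: entry 0 ≤ 0; row 3: entry 0 ≤ 0. Minimum is 11/3 at row 1 (s_1 leaves); pivot element 3.
Divide row 1 by 3; eliminate column x3 from the other rows.
z-row update in column RHS: 0 − (-6)·(11/3) = 22.

22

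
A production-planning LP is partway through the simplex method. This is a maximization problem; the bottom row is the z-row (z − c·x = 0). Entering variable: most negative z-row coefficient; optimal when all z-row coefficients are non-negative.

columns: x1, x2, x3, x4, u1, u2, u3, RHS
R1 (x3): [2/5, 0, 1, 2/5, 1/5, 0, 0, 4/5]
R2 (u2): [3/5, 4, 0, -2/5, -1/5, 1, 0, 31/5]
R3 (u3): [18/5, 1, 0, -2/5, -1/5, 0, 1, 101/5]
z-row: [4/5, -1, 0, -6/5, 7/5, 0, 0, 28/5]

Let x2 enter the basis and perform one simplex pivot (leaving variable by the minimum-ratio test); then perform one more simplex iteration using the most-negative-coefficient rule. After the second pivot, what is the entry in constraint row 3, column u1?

0

Ratio test on column x2 — row 1: entry 0 ≤ 0; row 2: (31/5)/4 = 31/20; row 3: (101/5)/1 = 101/5. Minimum is 31/20 at row 2 (u2 leaves); pivot element 4.
Divide row 2 by 4; eliminate column x2 from the other rows.
Second iteration: most negative z-row entry is -13/10 in column x4, so x4 enters.
Ratio test on column x4 — row 1: (4/5)/(2/5) = 2; row 2: entry -1/10 ≤ 0; row 3: entry -3/10 ≤ 0. Minimum is 2 at row 1 (x3 leaves); pivot element 2/5.
Divide row 1 by 2/5; eliminate column x4 from the other rows.
After both pivots, the entry at constraint row 3, column u1 is 0.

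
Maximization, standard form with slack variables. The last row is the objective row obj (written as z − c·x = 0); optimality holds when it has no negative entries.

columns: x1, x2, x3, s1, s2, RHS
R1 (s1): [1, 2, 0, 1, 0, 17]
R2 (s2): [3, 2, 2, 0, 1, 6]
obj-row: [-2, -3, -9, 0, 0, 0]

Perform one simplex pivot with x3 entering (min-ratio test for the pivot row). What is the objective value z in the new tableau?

27

Ratio test on column x3 — row 1: entry 0 ≤ 0; row 2: 6/2 = 3. Minimum is 3 at row 2 (s2 leaves); pivot element 2.
Pivot on row 2; the obj-row RHS becomes 0 − (-9)·3 = 27.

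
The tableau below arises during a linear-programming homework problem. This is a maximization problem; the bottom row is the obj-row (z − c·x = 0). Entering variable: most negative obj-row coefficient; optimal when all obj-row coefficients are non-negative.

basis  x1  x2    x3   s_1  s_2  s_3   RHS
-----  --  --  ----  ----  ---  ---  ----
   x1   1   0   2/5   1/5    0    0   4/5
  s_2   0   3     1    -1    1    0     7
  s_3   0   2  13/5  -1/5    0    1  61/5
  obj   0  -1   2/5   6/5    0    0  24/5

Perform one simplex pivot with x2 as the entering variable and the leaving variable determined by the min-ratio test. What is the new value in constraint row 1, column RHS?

Ratio test on column x2 — row 1: entry 0 ≤ 0; row 2: 7/3 = 7/3; row 3: (61/5)/2 = 61/10. Minimum is 7/3 at row 2 (s_2 leaves); pivot element 3.
Divide row 2 by 3; eliminate column x2 from the other rows.
Row 1 update in column RHS: 4/5 − 0·(7/3) = 4/5.

4/5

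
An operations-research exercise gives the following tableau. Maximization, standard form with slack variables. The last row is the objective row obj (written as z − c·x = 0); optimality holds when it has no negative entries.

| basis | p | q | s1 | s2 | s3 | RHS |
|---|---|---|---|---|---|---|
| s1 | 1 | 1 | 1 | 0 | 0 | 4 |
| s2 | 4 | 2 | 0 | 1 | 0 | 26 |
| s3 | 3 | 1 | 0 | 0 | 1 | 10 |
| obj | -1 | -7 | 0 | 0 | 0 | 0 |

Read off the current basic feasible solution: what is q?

q is not in the basis, so in the current basic feasible solution q = 0.

0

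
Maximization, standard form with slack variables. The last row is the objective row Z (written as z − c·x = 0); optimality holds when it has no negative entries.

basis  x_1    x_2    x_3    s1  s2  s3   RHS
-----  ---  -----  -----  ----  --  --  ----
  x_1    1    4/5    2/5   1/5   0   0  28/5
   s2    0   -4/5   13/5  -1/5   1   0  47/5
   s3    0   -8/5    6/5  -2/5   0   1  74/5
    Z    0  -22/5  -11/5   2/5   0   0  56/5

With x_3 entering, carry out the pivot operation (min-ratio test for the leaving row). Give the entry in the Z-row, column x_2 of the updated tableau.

Ratio test on column x_3 — row 1: (28/5)/(2/5) = 14; row 2: (47/5)/(13/5) = 47/13; row 3: (74/5)/(6/5) = 37/3. Minimum is 47/13 at row 2 (s2 leaves); pivot element 13/5.
Divide row 2 by 13/5; eliminate column x_3 from the other rows.
Z-row update in column x_2: -22/5 − (-11/5)·(-4/13) = -66/13.

-66/13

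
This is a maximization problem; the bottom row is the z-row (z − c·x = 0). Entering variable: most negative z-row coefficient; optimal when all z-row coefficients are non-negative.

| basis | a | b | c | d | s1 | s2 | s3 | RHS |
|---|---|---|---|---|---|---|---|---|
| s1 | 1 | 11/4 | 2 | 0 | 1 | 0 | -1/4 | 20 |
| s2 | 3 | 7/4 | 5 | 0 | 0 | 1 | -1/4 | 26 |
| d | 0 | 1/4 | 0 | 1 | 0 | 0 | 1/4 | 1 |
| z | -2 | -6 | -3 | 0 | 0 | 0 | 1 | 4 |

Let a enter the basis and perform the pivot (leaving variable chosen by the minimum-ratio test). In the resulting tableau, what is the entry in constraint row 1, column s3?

-1/6

Ratio test on column a — row 1: 20/1 = 20; row 2: 26/3 = 26/3; row 3: entry 0 ≤ 0. Minimum is 26/3 at row 2 (s2 leaves); pivot element 3.
Divide row 2 by 3; eliminate column a from the other rows.
Row 1 update in column s3: -1/4 − 1·(-1/12) = -1/6.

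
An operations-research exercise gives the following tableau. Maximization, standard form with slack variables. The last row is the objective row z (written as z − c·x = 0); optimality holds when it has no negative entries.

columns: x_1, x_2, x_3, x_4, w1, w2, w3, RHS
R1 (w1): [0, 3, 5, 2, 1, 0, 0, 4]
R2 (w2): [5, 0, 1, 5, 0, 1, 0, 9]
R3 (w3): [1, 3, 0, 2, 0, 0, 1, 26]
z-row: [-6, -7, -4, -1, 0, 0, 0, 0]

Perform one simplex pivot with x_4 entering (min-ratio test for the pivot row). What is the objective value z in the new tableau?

9/5

Ratio test on column x_4 — row 1: 4/2 = 2; row 2: 9/5 = 9/5; row 3: 26/2 = 13. Minimum is 9/5 at row 2 (w2 leaves); pivot element 5.
Pivot on row 2; the z-row RHS becomes 0 − (-1)·(9/5) = 9/5.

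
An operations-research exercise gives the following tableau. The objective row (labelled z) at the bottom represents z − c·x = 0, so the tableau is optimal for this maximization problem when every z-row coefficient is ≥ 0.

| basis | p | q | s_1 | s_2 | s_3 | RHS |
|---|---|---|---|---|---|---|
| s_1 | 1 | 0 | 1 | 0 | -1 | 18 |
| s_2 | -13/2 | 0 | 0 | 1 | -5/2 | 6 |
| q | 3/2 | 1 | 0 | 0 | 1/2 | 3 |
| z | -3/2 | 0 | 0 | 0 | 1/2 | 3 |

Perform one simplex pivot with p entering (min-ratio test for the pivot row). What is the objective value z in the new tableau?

Ratio test on column p — row 1: 18/1 = 18; row 2: entry -13/2 ≤ 0; row 3: 3/(3/2) = 2. Minimum is 2 at row 3 (q leaves); pivot element 3/2.
Pivot on row 3; the z-row RHS becomes 3 − (-3/2)·2 = 6.

6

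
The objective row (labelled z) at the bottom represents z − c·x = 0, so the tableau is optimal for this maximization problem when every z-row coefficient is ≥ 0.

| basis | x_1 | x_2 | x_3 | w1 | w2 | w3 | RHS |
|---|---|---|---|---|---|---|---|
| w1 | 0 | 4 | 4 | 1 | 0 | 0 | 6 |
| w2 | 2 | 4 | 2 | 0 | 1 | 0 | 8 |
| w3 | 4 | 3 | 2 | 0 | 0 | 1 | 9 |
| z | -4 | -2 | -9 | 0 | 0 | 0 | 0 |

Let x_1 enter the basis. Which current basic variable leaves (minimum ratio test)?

Column x_1 entries and ratios — w1: 0 ≤ 0, skip; w2: 8/2 = 4; w3: 9/4 = 9/4.
Smallest ratio is 9/4 in the row of w3, so w3 leaves.

w3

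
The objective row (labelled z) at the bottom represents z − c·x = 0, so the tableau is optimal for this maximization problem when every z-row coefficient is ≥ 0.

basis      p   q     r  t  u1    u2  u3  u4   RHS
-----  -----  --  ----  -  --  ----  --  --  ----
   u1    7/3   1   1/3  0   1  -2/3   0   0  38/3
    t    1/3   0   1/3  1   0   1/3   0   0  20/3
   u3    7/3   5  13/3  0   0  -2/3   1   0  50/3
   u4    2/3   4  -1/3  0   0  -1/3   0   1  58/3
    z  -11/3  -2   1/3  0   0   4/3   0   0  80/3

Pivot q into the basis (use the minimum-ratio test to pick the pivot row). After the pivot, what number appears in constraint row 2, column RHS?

20/3

Ratio test on column q — row 1: (38/3)/1 = 38/3; row 2: entry 0 ≤ 0; row 3: (50/3)/5 = 10/3; row 4: (58/3)/4 = 29/6. Minimum is 10/3 at row 3 (u3 leaves); pivot element 5.
Divide row 3 by 5; eliminate column q from the other rows.
Row 2 update in column RHS: 20/3 − 0·(10/3) = 20/3.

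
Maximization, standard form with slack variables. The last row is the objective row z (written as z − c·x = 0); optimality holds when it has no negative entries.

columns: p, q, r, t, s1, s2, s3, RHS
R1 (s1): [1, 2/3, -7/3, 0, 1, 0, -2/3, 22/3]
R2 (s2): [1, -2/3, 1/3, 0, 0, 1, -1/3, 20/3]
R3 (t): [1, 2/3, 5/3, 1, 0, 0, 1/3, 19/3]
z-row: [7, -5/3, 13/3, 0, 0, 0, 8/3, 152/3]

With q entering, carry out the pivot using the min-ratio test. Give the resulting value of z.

133/2

Ratio test on column q — row 1: (22/3)/(2/3) = 11; row 2: entry -2/3 ≤ 0; row 3: (19/3)/(2/3) = 19/2. Minimum is 19/2 at row 3 (t leaves); pivot element 2/3.
Pivot on row 3; the z-row RHS becomes 152/3 − (-5/3)·(19/2) = 133/2.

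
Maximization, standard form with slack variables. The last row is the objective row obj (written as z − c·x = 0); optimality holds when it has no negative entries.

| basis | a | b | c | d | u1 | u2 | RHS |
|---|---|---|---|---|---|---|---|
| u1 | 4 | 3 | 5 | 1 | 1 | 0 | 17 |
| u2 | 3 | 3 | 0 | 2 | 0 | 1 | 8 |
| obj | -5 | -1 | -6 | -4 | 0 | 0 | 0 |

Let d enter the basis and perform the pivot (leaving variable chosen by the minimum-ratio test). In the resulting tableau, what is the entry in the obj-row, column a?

Ratio test on column d — row 1: 17/1 = 17; row 2: 8/2 = 4. Minimum is 4 at row 2 (u2 leaves); pivot element 2.
Divide row 2 by 2; eliminate column d from the other rows.
obj-row update in column a: -5 − (-4)·(3/2) = 1.

1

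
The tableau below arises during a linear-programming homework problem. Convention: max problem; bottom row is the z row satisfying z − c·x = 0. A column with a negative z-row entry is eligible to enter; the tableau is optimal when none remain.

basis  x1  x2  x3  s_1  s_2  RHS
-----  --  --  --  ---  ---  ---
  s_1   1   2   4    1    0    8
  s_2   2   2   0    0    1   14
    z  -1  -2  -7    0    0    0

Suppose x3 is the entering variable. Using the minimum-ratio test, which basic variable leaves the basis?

s_1

Column x3 entries and ratios — s_1: 8/4 = 2; s_2: 0 ≤ 0, skip.
Smallest ratio is 2 in the row of s_1, so s_1 leaves.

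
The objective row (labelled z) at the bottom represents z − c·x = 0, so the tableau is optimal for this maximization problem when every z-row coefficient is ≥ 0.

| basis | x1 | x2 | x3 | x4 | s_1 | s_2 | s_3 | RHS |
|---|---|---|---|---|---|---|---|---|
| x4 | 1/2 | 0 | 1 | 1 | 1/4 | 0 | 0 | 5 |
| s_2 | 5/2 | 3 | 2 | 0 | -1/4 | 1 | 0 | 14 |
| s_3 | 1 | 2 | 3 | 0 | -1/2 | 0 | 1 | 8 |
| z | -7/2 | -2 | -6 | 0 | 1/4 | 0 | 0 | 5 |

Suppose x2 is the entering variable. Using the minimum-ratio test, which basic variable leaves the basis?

s_3

Column x2 entries and ratios — x4: 0 ≤ 0, skip; s_2: 14/3 = 14/3; s_3: 8/2 = 4.
Smallest ratio is 4 in the row of s_3, so s_3 leaves.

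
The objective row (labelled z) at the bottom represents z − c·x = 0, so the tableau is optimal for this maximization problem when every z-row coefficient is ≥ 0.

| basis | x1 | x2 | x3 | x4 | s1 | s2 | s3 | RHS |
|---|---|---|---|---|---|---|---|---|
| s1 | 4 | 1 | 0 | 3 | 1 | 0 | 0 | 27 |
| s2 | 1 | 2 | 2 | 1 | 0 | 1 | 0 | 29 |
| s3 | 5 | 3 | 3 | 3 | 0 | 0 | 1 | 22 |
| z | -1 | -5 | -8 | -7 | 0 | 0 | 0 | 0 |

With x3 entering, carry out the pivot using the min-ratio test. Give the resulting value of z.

Ratio test on column x3 — row 1: entry 0 ≤ 0; row 2: 29/2 = 29/2; row 3: 22/3 = 22/3. Minimum is 22/3 at row 3 (s3 leaves); pivot element 3.
Pivot on row 3; the z-row RHS becomes 0 − (-8)·(22/3) = 176/3.

176/3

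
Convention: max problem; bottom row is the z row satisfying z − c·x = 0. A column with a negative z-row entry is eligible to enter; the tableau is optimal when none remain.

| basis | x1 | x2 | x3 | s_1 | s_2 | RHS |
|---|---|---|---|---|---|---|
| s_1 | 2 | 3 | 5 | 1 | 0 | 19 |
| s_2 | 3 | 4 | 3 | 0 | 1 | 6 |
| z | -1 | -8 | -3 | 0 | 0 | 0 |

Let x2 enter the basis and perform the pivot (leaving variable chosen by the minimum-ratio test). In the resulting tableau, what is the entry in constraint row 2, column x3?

3/4

Ratio test on column x2 — row 1: 19/3 = 19/3; row 2: 6/4 = 3/2. Minimum is 3/2 at row 2 (s_2 leaves); pivot element 4.
Divide row 2 by 4; eliminate column x2 from the other rows.
In the new row 2, the x3 entry is the old entry divided by the pivot: 3/4 = 3/4.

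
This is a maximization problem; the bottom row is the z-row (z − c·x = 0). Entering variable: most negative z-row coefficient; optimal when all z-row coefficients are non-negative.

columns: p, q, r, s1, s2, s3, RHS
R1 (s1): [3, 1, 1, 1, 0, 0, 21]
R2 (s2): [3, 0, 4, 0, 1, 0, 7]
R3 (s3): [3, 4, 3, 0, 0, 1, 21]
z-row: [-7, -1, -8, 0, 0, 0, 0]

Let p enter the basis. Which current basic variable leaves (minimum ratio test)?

s2

Column p entries and ratios — s1: 21/3 = 7; s2: 7/3 = 7/3; s3: 21/3 = 7.
Smallest ratio is 7/3 in the row of s2, so s2 leaves.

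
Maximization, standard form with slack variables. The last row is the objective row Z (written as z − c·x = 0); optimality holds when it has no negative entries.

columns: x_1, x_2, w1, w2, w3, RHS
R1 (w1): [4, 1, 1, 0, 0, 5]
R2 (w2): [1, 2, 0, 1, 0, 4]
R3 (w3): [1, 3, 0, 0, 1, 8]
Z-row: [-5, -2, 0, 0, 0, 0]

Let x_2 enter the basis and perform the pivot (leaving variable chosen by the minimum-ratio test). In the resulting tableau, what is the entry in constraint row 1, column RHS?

3

Ratio test on column x_2 — row 1: 5/1 = 5; row 2: 4/2 = 2; row 3: 8/3 = 8/3. Minimum is 2 at row 2 (w2 leaves); pivot element 2.
Divide row 2 by 2; eliminate column x_2 from the other rows.
Row 1 update in column RHS: 5 − 1·2 = 3.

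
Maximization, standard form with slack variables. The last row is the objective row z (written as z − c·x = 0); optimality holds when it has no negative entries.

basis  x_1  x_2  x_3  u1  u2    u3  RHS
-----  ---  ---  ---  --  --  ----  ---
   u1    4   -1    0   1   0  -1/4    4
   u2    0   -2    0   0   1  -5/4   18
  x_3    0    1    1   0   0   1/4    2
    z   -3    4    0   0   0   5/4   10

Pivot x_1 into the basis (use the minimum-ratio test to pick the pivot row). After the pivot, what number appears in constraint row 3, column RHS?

2

Ratio test on column x_1 — row 1: 4/4 = 1; row 2: entry 0 ≤ 0; row 3: entry 0 ≤ 0. Minimum is 1 at row 1 (u1 leaves); pivot element 4.
Divide row 1 by 4; eliminate column x_1 from the other rows.
Row 3 update in column RHS: 2 − 0·1 = 2.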